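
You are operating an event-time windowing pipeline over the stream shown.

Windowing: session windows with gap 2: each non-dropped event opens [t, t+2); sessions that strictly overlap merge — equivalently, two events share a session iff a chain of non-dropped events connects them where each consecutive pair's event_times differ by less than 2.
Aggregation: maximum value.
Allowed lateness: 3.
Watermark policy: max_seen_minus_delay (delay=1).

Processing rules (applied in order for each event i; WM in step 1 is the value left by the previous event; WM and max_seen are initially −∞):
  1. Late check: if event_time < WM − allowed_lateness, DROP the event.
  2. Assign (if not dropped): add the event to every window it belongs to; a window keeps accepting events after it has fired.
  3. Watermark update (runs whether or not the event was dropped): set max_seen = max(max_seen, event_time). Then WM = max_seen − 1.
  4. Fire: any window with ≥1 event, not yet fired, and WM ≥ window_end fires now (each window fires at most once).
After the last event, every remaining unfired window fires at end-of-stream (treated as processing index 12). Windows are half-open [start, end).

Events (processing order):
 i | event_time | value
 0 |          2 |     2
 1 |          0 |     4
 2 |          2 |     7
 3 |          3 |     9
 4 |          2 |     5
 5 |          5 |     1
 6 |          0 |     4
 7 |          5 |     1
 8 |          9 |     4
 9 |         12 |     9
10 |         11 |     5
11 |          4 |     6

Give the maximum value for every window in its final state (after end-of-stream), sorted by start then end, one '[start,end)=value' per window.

i=0 t=2 v=2: → [2,4); WM=1
i=1 t=0 v=4: → [0,2); WM=1
i=2 t=2 v=7: → [2,4); WM=1
i=3 t=3 v=9: → [2,5); WM=2
i=4 t=2 v=5: → [2,5); WM=2
i=5 t=5 v=1: → [5,7); WM=4
i=6 t=0 v=4: DROP (t<4-3); WM=4
i=7 t=5 v=1: → [5,7); WM=4
i=8 t=9 v=4: → [9,11); WM=8
i=9 t=12 v=9: → [12,14); WM=11
i=10 t=11 v=5: → [11,14); WM=11
i=11 t=4 v=6: DROP (t<11-3); WM=11

[0,2)=4 [2,5)=9 [5,7)=1 [9,11)=4 [11,14)=9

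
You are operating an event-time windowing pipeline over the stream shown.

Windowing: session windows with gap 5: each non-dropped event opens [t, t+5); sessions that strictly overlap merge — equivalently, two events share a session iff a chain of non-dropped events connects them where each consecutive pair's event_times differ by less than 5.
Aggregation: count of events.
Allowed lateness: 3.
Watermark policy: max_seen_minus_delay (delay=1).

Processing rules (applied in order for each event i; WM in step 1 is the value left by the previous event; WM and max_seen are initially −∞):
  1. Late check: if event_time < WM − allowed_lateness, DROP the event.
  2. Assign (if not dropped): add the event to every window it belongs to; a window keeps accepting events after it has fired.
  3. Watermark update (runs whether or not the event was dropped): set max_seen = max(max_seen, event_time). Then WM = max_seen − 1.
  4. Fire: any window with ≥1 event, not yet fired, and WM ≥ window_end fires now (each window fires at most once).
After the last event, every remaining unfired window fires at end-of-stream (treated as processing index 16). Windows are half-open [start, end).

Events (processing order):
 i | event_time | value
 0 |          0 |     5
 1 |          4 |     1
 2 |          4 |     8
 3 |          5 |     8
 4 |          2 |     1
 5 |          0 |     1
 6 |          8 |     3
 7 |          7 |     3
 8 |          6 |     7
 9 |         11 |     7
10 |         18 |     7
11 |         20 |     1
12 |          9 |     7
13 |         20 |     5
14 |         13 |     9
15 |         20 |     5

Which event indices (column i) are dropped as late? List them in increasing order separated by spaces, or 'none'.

i=0 t=0 v=5: → [0,5); WM=-1
i=1 t=4 v=1: → [0,9); WM=3
i=2 t=4 v=8: → [0,9); WM=3
i=3 t=5 v=8: → [0,10); WM=4
i=4 t=2 v=1: → [0,10); WM=4
i=5 t=0 v=1: DROP (t<4-3); WM=4
i=6 t=8 v=3: → [0,13); WM=7
i=7 t=7 v=3: → [0,13); WM=7
i=8 t=6 v=7: → [0,13); WM=7
i=9 t=11 v=7: → [0,16); WM=10
i=10 t=18 v=7: → [18,23); WM=17
i=11 t=20 v=1: → [18,25); WM=19
i=12 t=9 v=7: DROP (t<19-3); WM=19
i=13 t=20 v=5: → [18,25); WM=19
i=14 t=13 v=9: DROP (t<19-3); WM=19
i=15 t=20 v=5: → [18,25); WM=19

5 12 14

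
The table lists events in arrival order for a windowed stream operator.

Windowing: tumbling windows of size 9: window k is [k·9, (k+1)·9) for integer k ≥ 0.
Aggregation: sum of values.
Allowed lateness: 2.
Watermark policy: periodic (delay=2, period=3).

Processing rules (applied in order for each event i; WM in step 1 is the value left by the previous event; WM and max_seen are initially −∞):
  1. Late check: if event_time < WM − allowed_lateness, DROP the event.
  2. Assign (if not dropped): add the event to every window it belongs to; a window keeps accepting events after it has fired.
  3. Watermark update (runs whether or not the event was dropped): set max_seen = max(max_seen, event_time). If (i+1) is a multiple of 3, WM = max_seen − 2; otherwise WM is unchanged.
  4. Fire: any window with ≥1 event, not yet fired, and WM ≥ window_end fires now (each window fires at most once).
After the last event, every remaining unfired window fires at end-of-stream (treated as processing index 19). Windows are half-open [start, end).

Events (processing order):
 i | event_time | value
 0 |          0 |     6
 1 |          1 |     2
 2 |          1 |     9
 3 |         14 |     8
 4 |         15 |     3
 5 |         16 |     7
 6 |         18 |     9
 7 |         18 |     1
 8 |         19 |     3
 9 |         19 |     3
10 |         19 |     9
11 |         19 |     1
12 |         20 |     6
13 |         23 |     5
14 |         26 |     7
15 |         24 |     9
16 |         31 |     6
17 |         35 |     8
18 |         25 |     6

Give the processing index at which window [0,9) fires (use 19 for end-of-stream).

5

i=0 t=0 v=6: → [0,9); WM=−∞
i=1 t=1 v=2: → [0,9); WM=−∞
i=2 t=1 v=9: → [0,9); WM=-1
i=3 t=14 v=8: → [9,18); WM=-1
i=4 t=15 v=3: → [9,18); WM=-1
i=5 t=16 v=7: → [9,18); WM=14; [0,9) fires=17
i=6 t=18 v=9: → [18,27); WM=14
i=7 t=18 v=1: → [18,27); WM=14
i=8 t=19 v=3: → [18,27); WM=17
i=9 t=19 v=3: → [18,27); WM=17
i=10 t=19 v=9: → [18,27); WM=17
i=11 t=19 v=1: → [18,27); WM=17
i=12 t=20 v=6: → [18,27); WM=17
i=13 t=23 v=5: → [18,27); WM=17
i=14 t=26 v=7: → [18,27); WM=24; [9,18) fires=18
i=15 t=24 v=9: → [18,27); WM=24
i=16 t=31 v=6: → [27,36); WM=24
i=17 t=35 v=8: → [27,36); WM=33; [18,27) fires=53
i=18 t=25 v=6: DROP (t<33-2); WM=33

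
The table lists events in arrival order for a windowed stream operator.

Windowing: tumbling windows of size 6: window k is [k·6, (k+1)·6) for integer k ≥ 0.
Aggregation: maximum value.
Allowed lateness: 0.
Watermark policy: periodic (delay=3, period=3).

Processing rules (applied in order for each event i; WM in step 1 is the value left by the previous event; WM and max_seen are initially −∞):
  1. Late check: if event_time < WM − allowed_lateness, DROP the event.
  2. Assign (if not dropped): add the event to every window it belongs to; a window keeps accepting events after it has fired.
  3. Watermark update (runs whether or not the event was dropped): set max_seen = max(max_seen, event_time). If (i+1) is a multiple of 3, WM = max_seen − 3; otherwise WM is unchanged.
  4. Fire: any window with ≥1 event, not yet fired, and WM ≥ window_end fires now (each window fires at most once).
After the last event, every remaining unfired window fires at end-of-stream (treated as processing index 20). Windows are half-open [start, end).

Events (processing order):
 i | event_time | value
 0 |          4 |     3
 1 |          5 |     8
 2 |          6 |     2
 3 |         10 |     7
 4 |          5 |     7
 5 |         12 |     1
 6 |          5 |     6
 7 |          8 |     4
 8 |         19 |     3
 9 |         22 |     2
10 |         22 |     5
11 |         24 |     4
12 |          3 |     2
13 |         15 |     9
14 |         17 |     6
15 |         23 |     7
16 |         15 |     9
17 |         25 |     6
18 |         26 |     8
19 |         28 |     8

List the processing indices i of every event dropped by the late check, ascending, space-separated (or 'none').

i=0 t=4 v=3: → [0,6); WM=−∞
i=1 t=5 v=8: → [0,6); WM=−∞
i=2 t=6 v=2: → [6,12); WM=3
i=3 t=10 v=7: → [6,12); WM=3
i=4 t=5 v=7: → [0,6); WM=3
i=5 t=12 v=1: → [12,18); WM=9; [0,6) fires=8
i=6 t=5 v=6: DROP (t<9-0); WM=9
i=7 t=8 v=4: DROP (t<9-0); WM=9
i=8 t=19 v=3: → [18,24); WM=16; [6,12) fires=7
i=9 t=22 v=2: → [18,24); WM=16
i=10 t=22 v=5: → [18,24); WM=16
i=11 t=24 v=4: → [24,30); WM=21; [12,18) fires=1
i=12 t=3 v=2: DROP (t<21-0); WM=21
i=13 t=15 v=9: DROP (t<21-0); WM=21
i=14 t=17 v=6: DROP (t<21-0); WM=21
i=15 t=23 v=7: → [18,24); WM=21
i=16 t=15 v=9: DROP (t<21-0); WM=21
i=17 t=25 v=6: → [24,30); WM=22
i=18 t=26 v=8: → [24,30); WM=22
i=19 t=28 v=8: → [24,30); WM=22

6 7 12 13 14 16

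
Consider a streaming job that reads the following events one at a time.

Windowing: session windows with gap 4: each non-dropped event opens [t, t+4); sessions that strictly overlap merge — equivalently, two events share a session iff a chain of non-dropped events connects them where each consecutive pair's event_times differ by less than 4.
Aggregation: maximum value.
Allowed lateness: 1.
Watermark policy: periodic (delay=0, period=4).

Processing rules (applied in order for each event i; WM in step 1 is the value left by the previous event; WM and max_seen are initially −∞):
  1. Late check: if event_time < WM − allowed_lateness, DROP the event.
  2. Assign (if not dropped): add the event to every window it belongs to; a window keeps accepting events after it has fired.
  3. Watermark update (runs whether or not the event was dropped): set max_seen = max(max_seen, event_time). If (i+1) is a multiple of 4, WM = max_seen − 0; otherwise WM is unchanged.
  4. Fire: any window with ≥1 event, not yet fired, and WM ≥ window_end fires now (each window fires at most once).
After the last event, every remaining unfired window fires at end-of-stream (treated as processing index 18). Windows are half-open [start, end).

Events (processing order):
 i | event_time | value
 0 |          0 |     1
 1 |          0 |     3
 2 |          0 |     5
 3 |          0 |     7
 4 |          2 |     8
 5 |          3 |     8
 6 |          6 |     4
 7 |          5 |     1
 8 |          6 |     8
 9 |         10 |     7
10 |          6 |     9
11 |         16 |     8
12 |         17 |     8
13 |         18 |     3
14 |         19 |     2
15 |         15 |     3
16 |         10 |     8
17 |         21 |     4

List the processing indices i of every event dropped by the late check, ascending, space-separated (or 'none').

16

i=0 t=0 v=1: → [0,4); WM=−∞
i=1 t=0 v=3: → [0,4); WM=−∞
i=2 t=0 v=5: → [0,4); WM=−∞
i=3 t=0 v=7: → [0,4); WM=0
i=4 t=2 v=8: → [0,6); WM=0
i=5 t=3 v=8: → [0,7); WM=0
i=6 t=6 v=4: → [0,10); WM=0
i=7 t=5 v=1: → [0,10); WM=6
i=8 t=6 v=8: → [0,10); WM=6
i=9 t=10 v=7: → [10,14); WM=6
i=10 t=6 v=9: → [0,10); WM=6
i=11 t=16 v=8: → [16,20); WM=16
i=12 t=17 v=8: → [16,21); WM=16
i=13 t=18 v=3: → [16,22); WM=16
i=14 t=19 v=2: → [16,23); WM=16
i=15 t=15 v=3: → [15,23); WM=19
i=16 t=10 v=8: DROP (t<19-1); WM=19
i=17 t=21 v=4: → [15,25); WM=19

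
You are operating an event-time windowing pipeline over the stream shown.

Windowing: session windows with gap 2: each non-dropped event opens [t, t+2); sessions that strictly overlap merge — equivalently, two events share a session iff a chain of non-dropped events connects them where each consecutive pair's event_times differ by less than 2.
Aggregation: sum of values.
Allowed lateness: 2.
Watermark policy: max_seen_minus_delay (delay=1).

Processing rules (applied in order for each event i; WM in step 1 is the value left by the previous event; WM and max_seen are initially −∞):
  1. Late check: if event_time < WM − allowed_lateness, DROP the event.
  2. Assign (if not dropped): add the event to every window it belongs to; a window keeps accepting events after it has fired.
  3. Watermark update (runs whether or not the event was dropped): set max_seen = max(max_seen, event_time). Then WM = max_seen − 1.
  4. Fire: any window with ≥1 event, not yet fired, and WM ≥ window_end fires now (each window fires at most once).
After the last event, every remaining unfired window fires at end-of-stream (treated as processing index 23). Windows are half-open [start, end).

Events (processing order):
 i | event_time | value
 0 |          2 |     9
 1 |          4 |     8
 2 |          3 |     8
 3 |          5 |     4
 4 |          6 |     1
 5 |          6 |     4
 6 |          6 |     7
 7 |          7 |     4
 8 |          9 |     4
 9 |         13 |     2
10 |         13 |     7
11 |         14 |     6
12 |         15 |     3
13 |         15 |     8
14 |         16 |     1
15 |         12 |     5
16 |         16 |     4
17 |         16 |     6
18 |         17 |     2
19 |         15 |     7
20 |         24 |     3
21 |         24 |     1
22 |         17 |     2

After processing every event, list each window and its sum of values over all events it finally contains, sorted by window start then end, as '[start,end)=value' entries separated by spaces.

[2,9)=45 [9,11)=4 [13,19)=46 [24,26)=4

i=0 t=2 v=9: → [2,4); WM=1
i=1 t=4 v=8: → [4,6); WM=3
i=2 t=3 v=8: → [2,6); WM=3
i=3 t=5 v=4: → [2,7); WM=4
i=4 t=6 v=1: → [2,8); WM=5
i=5 t=6 v=4: → [2,8); WM=5
i=6 t=6 v=7: → [2,8); WM=5
i=7 t=7 v=4: → [2,9); WM=6
i=8 t=9 v=4: → [9,11); WM=8
i=9 t=13 v=2: → [13,15); WM=12
i=10 t=13 v=7: → [13,15); WM=12
i=11 t=14 v=6: → [13,16); WM=13
i=12 t=15 v=3: → [13,17); WM=14
i=13 t=15 v=8: → [13,17); WM=14
i=14 t=16 v=1: → [13,18); WM=15
i=15 t=12 v=5: DROP (t<15-2); WM=15
i=16 t=16 v=4: → [13,18); WM=15
i=17 t=16 v=6: → [13,18); WM=15
i=18 t=17 v=2: → [13,19); WM=16
i=19 t=15 v=7: → [13,19); WM=16
i=20 t=24 v=3: → [24,26); WM=23
i=21 t=24 v=1: → [24,26); WM=23
i=22 t=17 v=2: DROP (t<23-2); WM=23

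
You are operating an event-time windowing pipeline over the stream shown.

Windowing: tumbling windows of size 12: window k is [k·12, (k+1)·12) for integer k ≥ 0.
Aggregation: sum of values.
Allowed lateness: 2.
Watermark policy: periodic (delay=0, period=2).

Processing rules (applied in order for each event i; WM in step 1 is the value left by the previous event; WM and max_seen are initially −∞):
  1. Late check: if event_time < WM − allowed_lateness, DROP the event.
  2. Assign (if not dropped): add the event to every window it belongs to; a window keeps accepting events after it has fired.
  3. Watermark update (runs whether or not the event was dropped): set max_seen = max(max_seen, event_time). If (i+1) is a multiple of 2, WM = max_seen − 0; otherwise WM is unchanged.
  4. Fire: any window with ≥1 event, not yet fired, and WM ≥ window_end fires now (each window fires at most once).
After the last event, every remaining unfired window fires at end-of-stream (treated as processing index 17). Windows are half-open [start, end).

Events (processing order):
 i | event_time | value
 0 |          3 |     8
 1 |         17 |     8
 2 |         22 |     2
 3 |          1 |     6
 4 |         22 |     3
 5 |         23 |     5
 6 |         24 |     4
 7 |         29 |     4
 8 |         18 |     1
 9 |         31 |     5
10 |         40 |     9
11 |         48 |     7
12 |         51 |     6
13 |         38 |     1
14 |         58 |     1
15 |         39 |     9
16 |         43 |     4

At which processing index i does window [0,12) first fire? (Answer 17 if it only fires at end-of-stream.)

1

i=0 t=3 v=8: → [0,12); WM=−∞
i=1 t=17 v=8: → [12,24); WM=17; [0,12) fires=8
i=2 t=22 v=2: → [12,24); WM=17
i=3 t=1 v=6: DROP (t<17-2); WM=22
i=4 t=22 v=3: → [12,24); WM=22
i=5 t=23 v=5: → [12,24); WM=23
i=6 t=24 v=4: → [24,36); WM=23
i=7 t=29 v=4: → [24,36); WM=29; [12,24) fires=18
i=8 t=18 v=1: DROP (t<29-2); WM=29
i=9 t=31 v=5: → [24,36); WM=31
i=10 t=40 v=9: → [36,48); WM=31
i=11 t=48 v=7: → [48,60); WM=48; [24,36) fires=13 [36,48) fires=9
i=12 t=51 v=6: → [48,60); WM=48
i=13 t=38 v=1: DROP (t<48-2); WM=51
i=14 t=58 v=1: → [48,60); WM=51
i=15 t=39 v=9: DROP (t<51-2); WM=58
i=16 t=43 v=4: DROP (t<58-2); WM=58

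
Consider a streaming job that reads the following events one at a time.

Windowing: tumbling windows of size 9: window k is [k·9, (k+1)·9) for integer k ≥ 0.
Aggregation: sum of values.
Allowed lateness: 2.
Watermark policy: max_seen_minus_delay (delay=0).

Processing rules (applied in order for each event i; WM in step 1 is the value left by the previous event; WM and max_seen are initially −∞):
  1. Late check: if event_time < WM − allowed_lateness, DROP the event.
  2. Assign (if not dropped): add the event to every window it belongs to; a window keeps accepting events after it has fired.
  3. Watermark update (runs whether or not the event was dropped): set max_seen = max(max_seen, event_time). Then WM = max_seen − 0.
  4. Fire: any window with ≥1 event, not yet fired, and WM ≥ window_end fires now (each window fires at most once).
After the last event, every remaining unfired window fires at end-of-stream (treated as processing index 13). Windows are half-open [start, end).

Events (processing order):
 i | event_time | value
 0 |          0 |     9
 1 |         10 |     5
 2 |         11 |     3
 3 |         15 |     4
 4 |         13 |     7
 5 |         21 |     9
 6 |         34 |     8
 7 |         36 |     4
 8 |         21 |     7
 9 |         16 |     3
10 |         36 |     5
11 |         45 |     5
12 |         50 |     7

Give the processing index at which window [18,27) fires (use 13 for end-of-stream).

i=0 t=0 v=9: → [0,9); WM=0
i=1 t=10 v=5: → [9,18); WM=10; [0,9) fires=9
i=2 t=11 v=3: → [9,18); WM=11
i=3 t=15 v=4: → [9,18); WM=15
i=4 t=13 v=7: → [9,18); WM=15
i=5 t=21 v=9: → [18,27); WM=21; [9,18) fires=19
i=6 t=34 v=8: → [27,36); WM=34; [18,27) fires=9
i=7 t=36 v=4: → [36,45); WM=36; [27,36) fires=8
i=8 t=21 v=7: DROP (t<36-2); WM=36
i=9 t=16 v=3: DROP (t<36-2); WM=36
i=10 t=36 v=5: → [36,45); WM=36
i=11 t=45 v=5: → [45,54); WM=45; [36,45) fires=9
i=12 t=50 v=7: → [45,54); WM=50

6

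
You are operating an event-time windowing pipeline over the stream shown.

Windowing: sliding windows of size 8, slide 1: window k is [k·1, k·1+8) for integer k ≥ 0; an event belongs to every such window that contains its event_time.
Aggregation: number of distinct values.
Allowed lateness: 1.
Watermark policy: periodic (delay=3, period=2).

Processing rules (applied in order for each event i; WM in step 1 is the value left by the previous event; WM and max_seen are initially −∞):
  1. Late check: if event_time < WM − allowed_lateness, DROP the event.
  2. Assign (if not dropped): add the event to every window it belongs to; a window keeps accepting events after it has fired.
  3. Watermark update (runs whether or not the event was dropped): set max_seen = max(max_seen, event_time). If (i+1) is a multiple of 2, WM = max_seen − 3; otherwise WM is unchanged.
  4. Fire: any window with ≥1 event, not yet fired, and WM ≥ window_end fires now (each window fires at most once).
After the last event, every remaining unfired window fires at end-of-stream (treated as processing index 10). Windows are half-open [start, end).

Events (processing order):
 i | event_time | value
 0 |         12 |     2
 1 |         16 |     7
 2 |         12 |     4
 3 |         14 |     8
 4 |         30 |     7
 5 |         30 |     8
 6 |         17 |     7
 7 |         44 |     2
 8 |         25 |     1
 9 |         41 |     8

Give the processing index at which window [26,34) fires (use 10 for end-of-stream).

i=0 t=12 v=2: → [12,20),[11,19),[10,18),[9,17),[8,16),[7,15),[6,14),[5,13); WM=−∞
i=1 t=16 v=7: → [16,24),[15,23),[14,22),[13,21),[12,20),[11,19),[10,18),[9,17); WM=13; [5,13) fires=1
i=2 t=12 v=4: → [12,20),[11,19),[10,18),[9,17),[8,16),[7,15),[6,14),[5,13); WM=13
i=3 t=14 v=8: → [14,22),[13,21),[12,20),[11,19),[10,18),[9,17),[8,16),[7,15); WM=13
i=4 t=30 v=7: → [30,38),[29,37),[28,36),[27,35),[26,34),[25,33),[24,32),[23,31); WM=13
i=5 t=30 v=8: → [30,38),[29,37),[28,36),[27,35),[26,34),[25,33),[24,32),[23,31); WM=27; [6,14) fires=2 [7,15) fires=3 [8,16) fires=3 [9,17) fires=4 [10,18) fires=4 [11,19) fires=4 [12,20) fires=4 [13,21) fires=2 [14,22) fires=2 [15,23) fires=1 [16,24) fires=1
i=6 t=17 v=7: DROP (t<27-1); WM=27
i=7 t=44 v=2: → [44,52),[43,51),[42,50),[41,49),[40,48),[39,47),[38,46),[37,45); WM=41; [23,31) fires=2 [24,32) fires=2 [25,33) fires=2 [26,34) fires=2 [27,35) fires=2 [28,36) fires=2 [29,37) fires=2 [30,38) fires=2
i=8 t=25 v=1: DROP (t<41-1); WM=41
i=9 t=41 v=8: → [41,49),[40,48),[39,47),[38,46),[37,45),[36,44),[35,43),[34,42); WM=41

7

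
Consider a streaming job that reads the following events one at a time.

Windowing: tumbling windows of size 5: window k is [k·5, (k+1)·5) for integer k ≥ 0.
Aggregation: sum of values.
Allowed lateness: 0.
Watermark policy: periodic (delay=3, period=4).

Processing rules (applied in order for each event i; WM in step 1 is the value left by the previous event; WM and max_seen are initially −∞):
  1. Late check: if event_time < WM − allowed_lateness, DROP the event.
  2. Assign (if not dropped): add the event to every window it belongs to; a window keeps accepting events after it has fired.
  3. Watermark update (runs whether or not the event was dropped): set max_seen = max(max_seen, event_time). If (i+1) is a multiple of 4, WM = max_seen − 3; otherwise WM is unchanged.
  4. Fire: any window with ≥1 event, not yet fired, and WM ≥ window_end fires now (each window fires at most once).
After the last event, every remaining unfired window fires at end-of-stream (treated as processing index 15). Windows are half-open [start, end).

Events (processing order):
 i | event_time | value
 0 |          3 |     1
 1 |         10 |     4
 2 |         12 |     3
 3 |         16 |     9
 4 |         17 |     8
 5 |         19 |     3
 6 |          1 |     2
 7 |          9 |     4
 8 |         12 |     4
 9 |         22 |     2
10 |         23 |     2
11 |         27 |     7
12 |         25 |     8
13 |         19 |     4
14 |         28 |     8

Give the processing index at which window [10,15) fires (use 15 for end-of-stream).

i=0 t=3 v=1: → [0,5); WM=−∞
i=1 t=10 v=4: → [10,15); WM=−∞
i=2 t=12 v=3: → [10,15); WM=−∞
i=3 t=16 v=9: → [15,20); WM=13; [0,5) fires=1
i=4 t=17 v=8: → [15,20); WM=13
i=5 t=19 v=3: → [15,20); WM=13
i=6 t=1 v=2: DROP (t<13-0); WM=13
i=7 t=9 v=4: DROP (t<13-0); WM=16; [10,15) fires=7
i=8 t=12 v=4: DROP (t<16-0); WM=16
i=9 t=22 v=2: → [20,25); WM=16
i=10 t=23 v=2: → [20,25); WM=16
i=11 t=27 v=7: → [25,30); WM=24; [15,20) fires=20
i=12 t=25 v=8: → [25,30); WM=24
i=13 t=19 v=4: DROP (t<24-0); WM=24
i=14 t=28 v=8: → [25,30); WM=24

7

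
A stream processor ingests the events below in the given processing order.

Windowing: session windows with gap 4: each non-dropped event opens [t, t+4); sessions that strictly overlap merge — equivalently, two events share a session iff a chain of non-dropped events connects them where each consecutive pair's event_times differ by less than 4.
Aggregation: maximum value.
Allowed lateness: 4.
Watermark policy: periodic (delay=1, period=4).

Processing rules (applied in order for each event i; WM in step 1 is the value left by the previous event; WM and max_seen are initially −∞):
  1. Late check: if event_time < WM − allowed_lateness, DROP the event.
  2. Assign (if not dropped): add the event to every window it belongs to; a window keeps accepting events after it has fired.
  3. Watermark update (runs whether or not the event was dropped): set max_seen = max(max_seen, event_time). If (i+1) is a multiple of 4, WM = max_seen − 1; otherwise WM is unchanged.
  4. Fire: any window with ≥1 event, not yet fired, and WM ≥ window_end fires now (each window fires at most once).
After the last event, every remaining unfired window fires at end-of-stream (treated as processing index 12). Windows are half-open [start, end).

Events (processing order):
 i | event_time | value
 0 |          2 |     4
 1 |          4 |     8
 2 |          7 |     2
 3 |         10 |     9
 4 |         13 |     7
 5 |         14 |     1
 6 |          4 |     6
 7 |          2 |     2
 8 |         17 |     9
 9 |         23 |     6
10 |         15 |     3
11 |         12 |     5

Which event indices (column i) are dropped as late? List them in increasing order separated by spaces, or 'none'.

i=0 t=2 v=4: → [2,6); WM=−∞
i=1 t=4 v=8: → [2,8); WM=−∞
i=2 t=7 v=2: → [2,11); WM=−∞
i=3 t=10 v=9: → [2,14); WM=9
i=4 t=13 v=7: → [2,17); WM=9
i=5 t=14 v=1: → [2,18); WM=9
i=6 t=4 v=6: DROP (t<9-4); WM=9
i=7 t=2 v=2: DROP (t<9-4); WM=13
i=8 t=17 v=9: → [2,21); WM=13
i=9 t=23 v=6: → [23,27); WM=13
i=10 t=15 v=3: → [2,21); WM=13
i=11 t=12 v=5: → [2,21); WM=22

6 7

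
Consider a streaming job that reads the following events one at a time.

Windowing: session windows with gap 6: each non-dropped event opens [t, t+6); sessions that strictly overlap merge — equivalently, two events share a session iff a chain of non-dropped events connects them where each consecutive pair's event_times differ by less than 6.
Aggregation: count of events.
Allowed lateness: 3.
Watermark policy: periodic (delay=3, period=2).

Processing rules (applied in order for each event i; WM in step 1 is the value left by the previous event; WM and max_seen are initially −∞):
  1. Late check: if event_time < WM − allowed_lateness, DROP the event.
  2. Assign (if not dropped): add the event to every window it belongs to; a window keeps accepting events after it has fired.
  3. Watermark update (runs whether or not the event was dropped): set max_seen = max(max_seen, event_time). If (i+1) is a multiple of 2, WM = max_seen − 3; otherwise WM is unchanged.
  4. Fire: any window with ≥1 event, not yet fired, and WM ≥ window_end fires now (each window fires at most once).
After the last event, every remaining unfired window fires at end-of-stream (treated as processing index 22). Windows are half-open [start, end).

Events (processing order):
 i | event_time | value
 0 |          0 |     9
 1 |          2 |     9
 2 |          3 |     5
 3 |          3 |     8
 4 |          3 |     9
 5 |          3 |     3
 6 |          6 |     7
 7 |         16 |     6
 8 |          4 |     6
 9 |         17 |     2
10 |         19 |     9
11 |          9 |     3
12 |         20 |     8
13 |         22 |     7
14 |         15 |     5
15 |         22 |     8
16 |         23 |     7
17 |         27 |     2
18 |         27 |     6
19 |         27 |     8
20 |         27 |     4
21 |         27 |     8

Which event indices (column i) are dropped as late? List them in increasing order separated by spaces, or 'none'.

8 11 14

i=0 t=0 v=9: → [0,6); WM=−∞
i=1 t=2 v=9: → [0,8); WM=-1
i=2 t=3 v=5: → [0,9); WM=-1
i=3 t=3 v=8: → [0,9); WM=0
i=4 t=3 v=9: → [0,9); WM=0
i=5 t=3 v=3: → [0,9); WM=0
i=6 t=6 v=7: → [0,12); WM=0
i=7 t=16 v=6: → [16,22); WM=13
i=8 t=4 v=6: DROP (t<13-3); WM=13
i=9 t=17 v=2: → [16,23); WM=14
i=10 t=19 v=9: → [16,25); WM=14
i=11 t=9 v=3: DROP (t<14-3); WM=16
i=12 t=20 v=8: → [16,26); WM=16
i=13 t=22 v=7: → [16,28); WM=19
i=14 t=15 v=5: DROP (t<19-3); WM=19
i=15 t=22 v=8: → [16,28); WM=19
i=16 t=23 v=7: → [16,29); WM=19
i=17 t=27 v=2: → [16,33); WM=24
i=18 t=27 v=6: → [16,33); WM=24
i=19 t=27 v=8: → [16,33); WM=24
i=20 t=27 v=4: → [16,33); WM=24
i=21 t=27 v=8: → [16,33); WM=24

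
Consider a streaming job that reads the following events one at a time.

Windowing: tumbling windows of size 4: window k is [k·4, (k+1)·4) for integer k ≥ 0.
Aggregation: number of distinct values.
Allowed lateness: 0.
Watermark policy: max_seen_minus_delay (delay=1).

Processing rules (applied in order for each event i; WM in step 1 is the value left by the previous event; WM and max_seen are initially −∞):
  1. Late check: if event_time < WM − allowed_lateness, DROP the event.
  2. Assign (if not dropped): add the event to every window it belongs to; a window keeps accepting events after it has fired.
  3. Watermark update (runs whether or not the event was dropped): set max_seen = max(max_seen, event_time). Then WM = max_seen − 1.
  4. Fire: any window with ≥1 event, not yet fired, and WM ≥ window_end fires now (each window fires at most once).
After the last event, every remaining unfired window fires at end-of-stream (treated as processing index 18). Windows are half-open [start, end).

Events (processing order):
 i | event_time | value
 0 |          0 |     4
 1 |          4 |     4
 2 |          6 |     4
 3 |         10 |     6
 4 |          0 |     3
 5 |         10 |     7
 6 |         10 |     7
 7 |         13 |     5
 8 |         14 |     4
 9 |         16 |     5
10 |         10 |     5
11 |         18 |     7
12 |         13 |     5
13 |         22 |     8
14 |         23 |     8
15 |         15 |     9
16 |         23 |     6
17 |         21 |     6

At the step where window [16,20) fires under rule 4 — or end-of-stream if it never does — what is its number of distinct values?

i=0 t=0 v=4: → [0,4); WM=-1
i=1 t=4 v=4: → [4,8); WM=3
i=2 t=6 v=4: → [4,8); WM=5; [0,4) fires=1
i=3 t=10 v=6: → [8,12); WM=9; [4,8) fires=1
i=4 t=0 v=3: DROP (t<9-0); WM=9
i=5 t=10 v=7: → [8,12); WM=9
i=6 t=10 v=7: → [8,12); WM=9
i=7 t=13 v=5: → [12,16); WM=12; [8,12) fires=2
i=8 t=14 v=4: → [12,16); WM=13
i=9 t=16 v=5: → [16,20); WM=15
i=10 t=10 v=5: DROP (t<15-0); WM=15
i=11 t=18 v=7: → [16,20); WM=17; [12,16) fires=2
i=12 t=13 v=5: DROP (t<17-0); WM=17
i=13 t=22 v=8: → [20,24); WM=21; [16,20) fires=2
i=14 t=23 v=8: → [20,24); WM=22
i=15 t=15 v=9: DROP (t<22-0); WM=22
i=16 t=23 v=6: → [20,24); WM=22
i=17 t=21 v=6: DROP (t<22-0); WM=22

2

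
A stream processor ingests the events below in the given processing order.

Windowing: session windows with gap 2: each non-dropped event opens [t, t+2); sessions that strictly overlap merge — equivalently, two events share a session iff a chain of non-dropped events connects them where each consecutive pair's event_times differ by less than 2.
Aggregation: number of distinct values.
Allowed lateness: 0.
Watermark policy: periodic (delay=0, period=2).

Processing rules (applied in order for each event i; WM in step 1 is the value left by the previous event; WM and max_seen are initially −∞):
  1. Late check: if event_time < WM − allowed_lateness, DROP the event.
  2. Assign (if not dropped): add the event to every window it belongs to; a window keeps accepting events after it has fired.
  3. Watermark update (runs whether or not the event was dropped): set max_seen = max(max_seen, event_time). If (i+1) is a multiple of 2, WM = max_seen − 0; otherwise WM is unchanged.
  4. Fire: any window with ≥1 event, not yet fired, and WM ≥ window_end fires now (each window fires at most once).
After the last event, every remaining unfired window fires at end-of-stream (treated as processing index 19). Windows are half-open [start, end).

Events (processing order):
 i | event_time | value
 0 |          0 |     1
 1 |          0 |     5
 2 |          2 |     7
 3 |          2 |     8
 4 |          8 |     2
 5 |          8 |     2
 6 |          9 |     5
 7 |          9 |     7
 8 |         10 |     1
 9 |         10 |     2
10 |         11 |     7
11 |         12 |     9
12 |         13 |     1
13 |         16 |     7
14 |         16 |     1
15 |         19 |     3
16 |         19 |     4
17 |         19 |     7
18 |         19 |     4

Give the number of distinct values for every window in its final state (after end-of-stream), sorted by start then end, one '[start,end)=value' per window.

[0,2)=2 [2,4)=2 [8,15)=5 [16,18)=2 [19,21)=3

i=0 t=0 v=1: → [0,2); WM=−∞
i=1 t=0 v=5: → [0,2); WM=0
i=2 t=2 v=7: → [2,4); WM=0
i=3 t=2 v=8: → [2,4); WM=2
i=4 t=8 v=2: → [8,10); WM=2
i=5 t=8 v=2: → [8,10); WM=8
i=6 t=9 v=5: → [8,11); WM=8
i=7 t=9 v=7: → [8,11); WM=9
i=8 t=10 v=1: → [8,12); WM=9
i=9 t=10 v=2: → [8,12); WM=10
i=10 t=11 v=7: → [8,13); WM=10
i=11 t=12 v=9: → [8,14); WM=12
i=12 t=13 v=1: → [8,15); WM=12
i=13 t=16 v=7: → [16,18); WM=16
i=14 t=16 v=1: → [16,18); WM=16
i=15 t=19 v=3: → [19,21); WM=19
i=16 t=19 v=4: → [19,21); WM=19
i=17 t=19 v=7: → [19,21); WM=19
i=18 t=19 v=4: → [19,21); WM=19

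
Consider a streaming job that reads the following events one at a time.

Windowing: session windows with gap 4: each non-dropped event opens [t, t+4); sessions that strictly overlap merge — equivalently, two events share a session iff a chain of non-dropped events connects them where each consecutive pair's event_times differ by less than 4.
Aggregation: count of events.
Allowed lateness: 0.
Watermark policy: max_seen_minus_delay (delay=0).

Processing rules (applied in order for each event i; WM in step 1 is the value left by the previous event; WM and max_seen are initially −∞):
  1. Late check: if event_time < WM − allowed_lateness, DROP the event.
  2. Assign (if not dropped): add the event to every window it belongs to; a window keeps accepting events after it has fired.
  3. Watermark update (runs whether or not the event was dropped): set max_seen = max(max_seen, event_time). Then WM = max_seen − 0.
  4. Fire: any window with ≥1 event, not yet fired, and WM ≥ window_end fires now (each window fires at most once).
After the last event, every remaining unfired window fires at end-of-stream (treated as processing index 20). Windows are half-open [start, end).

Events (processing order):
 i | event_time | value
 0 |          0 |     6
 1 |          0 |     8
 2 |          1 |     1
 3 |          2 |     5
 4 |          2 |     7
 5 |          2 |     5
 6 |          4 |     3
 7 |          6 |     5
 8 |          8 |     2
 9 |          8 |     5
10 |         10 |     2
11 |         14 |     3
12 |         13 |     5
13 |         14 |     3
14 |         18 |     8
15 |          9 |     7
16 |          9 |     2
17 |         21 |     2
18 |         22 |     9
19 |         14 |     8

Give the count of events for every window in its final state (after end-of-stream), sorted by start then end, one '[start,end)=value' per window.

i=0 t=0 v=6: → [0,4); WM=0
i=1 t=0 v=8: → [0,4); WM=0
i=2 t=1 v=1: → [0,5); WM=1
i=3 t=2 v=5: → [0,6); WM=2
i=4 t=2 v=7: → [0,6); WM=2
i=5 t=2 v=5: → [0,6); WM=2
i=6 t=4 v=3: → [0,8); WM=4
i=7 t=6 v=5: → [0,10); WM=6
i=8 t=8 v=2: → [0,12); WM=8
i=9 t=8 v=5: → [0,12); WM=8
i=10 t=10 v=2: → [0,14); WM=10
i=11 t=14 v=3: → [14,18); WM=14
i=12 t=13 v=5: DROP (t<14-0); WM=14
i=13 t=14 v=3: → [14,18); WM=14
i=14 t=18 v=8: → [18,22); WM=18
i=15 t=9 v=7: DROP (t<18-0); WM=18
i=16 t=9 v=2: DROP (t<18-0); WM=18
i=17 t=21 v=2: → [18,25); WM=21
i=18 t=22 v=9: → [18,26); WM=22
i=19 t=14 v=8: DROP (t<22-0); WM=22

[0,14)=11 [14,18)=2 [18,26)=3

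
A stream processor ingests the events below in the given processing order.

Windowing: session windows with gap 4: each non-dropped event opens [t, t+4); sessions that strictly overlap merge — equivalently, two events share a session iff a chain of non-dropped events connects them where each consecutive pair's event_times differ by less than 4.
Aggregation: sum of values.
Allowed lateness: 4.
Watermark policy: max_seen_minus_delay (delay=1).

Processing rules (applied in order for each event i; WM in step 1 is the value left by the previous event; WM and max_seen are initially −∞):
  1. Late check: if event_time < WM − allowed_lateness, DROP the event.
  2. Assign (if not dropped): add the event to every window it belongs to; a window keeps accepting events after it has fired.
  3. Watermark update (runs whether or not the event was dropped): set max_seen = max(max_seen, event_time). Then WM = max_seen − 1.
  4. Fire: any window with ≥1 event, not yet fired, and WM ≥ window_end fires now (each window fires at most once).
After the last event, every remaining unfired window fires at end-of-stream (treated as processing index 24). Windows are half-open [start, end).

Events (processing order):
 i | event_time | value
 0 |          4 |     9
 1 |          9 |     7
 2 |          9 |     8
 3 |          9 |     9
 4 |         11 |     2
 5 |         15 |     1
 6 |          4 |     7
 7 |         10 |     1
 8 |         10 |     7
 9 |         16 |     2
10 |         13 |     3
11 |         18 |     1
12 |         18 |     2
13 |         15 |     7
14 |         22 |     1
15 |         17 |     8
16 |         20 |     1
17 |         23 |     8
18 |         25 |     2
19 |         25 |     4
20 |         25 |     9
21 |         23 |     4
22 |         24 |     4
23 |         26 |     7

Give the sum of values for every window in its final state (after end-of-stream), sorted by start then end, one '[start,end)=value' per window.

[4,8)=9 [9,30)=98

i=0 t=4 v=9: → [4,8); WM=3
i=1 t=9 v=7: → [9,13); WM=8
i=2 t=9 v=8: → [9,13); WM=8
i=3 t=9 v=9: → [9,13); WM=8
i=4 t=11 v=2: → [9,15); WM=10
i=5 t=15 v=1: → [15,19); WM=14
i=6 t=4 v=7: DROP (t<14-4); WM=14
i=7 t=10 v=1: → [9,15); WM=14
i=8 t=10 v=7: → [9,15); WM=14
i=9 t=16 v=2: → [15,20); WM=15
i=10 t=13 v=3: → [9,20); WM=15
i=11 t=18 v=1: → [9,22); WM=17
i=12 t=18 v=2: → [9,22); WM=17
i=13 t=15 v=7: → [9,22); WM=17
i=14 t=22 v=1: → [22,26); WM=21
i=15 t=17 v=8: → [9,22); WM=21
i=16 t=20 v=1: → [9,26); WM=21
i=17 t=23 v=8: → [9,27); WM=22
i=18 t=25 v=2: → [9,29); WM=24
i=19 t=25 v=4: → [9,29); WM=24
i=20 t=25 v=9: → [9,29); WM=24
i=21 t=23 v=4: → [9,29); WM=24
i=22 t=24 v=4: → [9,29); WM=24
i=23 t=26 v=7: → [9,30); WM=25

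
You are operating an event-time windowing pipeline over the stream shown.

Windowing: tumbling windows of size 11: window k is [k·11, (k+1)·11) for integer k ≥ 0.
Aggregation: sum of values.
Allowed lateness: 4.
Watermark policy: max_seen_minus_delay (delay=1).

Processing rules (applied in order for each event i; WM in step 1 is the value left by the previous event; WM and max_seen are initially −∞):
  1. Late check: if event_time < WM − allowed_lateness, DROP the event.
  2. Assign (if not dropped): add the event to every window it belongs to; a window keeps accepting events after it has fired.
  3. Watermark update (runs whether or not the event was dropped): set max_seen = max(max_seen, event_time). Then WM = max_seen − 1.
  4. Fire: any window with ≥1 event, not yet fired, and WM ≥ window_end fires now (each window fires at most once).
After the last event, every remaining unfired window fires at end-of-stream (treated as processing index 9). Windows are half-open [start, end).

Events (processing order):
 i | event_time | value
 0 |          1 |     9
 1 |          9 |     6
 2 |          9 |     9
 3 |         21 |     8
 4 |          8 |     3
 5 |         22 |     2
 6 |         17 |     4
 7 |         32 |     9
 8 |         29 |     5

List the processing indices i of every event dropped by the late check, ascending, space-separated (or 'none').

i=0 t=1 v=9: → [0,11); WM=0
i=1 t=9 v=6: → [0,11); WM=8
i=2 t=9 v=9: → [0,11); WM=8
i=3 t=21 v=8: → [11,22); WM=20; [0,11) fires=24
i=4 t=8 v=3: DROP (t<20-4); WM=20
i=5 t=22 v=2: → [22,33); WM=21
i=6 t=17 v=4: → [11,22); WM=21
i=7 t=32 v=9: → [22,33); WM=31; [11,22) fires=12
i=8 t=29 v=5: → [22,33); WM=31

4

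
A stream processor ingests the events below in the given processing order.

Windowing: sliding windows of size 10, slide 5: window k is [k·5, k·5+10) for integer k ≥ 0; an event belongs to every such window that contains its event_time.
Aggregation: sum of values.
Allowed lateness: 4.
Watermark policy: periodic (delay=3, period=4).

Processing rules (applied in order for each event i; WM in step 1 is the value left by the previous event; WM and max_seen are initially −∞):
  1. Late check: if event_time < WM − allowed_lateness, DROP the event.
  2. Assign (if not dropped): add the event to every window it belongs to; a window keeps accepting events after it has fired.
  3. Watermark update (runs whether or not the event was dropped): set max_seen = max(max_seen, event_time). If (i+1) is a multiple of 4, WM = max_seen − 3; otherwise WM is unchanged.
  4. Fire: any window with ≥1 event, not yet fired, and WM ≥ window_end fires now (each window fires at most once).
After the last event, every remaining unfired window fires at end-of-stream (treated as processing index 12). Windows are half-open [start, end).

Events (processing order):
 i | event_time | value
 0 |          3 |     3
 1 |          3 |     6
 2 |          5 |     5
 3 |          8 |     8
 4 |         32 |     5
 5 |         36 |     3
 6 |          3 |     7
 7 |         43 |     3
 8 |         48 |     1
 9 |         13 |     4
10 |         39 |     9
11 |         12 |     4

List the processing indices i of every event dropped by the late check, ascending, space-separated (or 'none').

9 11

i=0 t=3 v=3: → [0,10); WM=−∞
i=1 t=3 v=6: → [0,10); WM=−∞
i=2 t=5 v=5: → [5,15),[0,10); WM=−∞
i=3 t=8 v=8: → [5,15),[0,10); WM=5
i=4 t=32 v=5: → [30,40),[25,35); WM=5
i=5 t=36 v=3: → [35,45),[30,40); WM=5
i=6 t=3 v=7: → [0,10); WM=5
i=7 t=43 v=3: → [40,50),[35,45); WM=40; [0,10) fires=29 [5,15) fires=13 [25,35) fires=5 [30,40) fires=8
i=8 t=48 v=1: → [45,55),[40,50); WM=40
i=9 t=13 v=4: DROP (t<40-4); WM=40
i=10 t=39 v=9: → [35,45),[30,40); WM=40
i=11 t=12 v=4: DROP (t<40-4); WM=45; [35,45) fires=15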